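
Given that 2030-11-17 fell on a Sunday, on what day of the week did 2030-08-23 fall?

Count forward from the earlier date (August 23, 2030) to the later (November 17, 2030):
August 2030: 31 − 23 = 8 days remain.
Then September (30), October (31): 30 + 31 = 61 days.
November 1–17, 2030: 17 days.
Total: 8 + 61 + 17 = 86 days.
86 mod 7 = 2, so 2 days before Sunday is Friday.

Friday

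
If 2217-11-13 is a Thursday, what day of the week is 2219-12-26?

Sunday

Day-of-year of November 13, 2217: 317.
Day-of-year of December 26, 2219: 360.
2217 has 365 days, so 365 − 317 = 48 days remain in 2217.
Full years: 2218: 365. Sum = 365.
Total: 48 + 365 + 360 = 773 days.
773 mod 7 = 3, so 3 days after Thursday is Sunday.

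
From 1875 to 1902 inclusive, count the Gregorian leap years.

6

Years divisible by 4 in [1875, 1902]: 1876, 1880, 1884, 1888, 1892, 1896, 1900.
Of these, 1900 is divisible by 100 but not 400, so not leap.
Leap years: 7 − 1 = 6.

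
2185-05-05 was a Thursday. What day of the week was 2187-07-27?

Friday

May 5, 2185 → May 5, 2186: 365 days.
May 5, 2186 → May 5, 2187: 365 days.
May 2187: 31 − 5 = 26 days remain.
Then June (30): 30 days.
July 1–27, 2187: 27 days.
Residual: 83 days.
Total: 813 days.
813 mod 7 = 1, so 1 day after Thursday is Friday.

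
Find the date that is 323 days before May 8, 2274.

June 19, 2273

Count 323 days before May 8, 2274:
June 2273: 30 − 19 = 11 days remain.
Then 10 full months totalling 304 days.
May 1–8, 2274: 8 days.
Residual: 323 days.
Total: 323 days.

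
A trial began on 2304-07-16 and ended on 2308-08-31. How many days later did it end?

July 16, 2304 → July 16, 2305: 365 days.
July 16, 2305 → July 16, 2306: 365 days.
July 16, 2306 → July 16, 2307: 365 days.
July 16, 2307 → July 16, 2308: 366 days (2308 is a leap year).
July 2308: 31 − 16 = 15 days remain.
August 1–31, 2308: 31 days.
Residual: 46 days.
Total: 1507 days.

1507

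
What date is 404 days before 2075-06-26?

2074-05-18

Count 404 days before June 26, 2075:
May 2074: 31 − 18 = 13 days remain.
Then 12 full months totalling 365 days.
June 1–26, 2075: 26 days.
Total: 13 + 365 + 26 = 404 days.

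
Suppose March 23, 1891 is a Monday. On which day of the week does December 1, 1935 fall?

Sunday

Day-of-year of March 23, 1891: 82.
Day-of-year of December 1, 1935: 335.
1891 has 365 days, so 365 − 82 = 283 days remain in 1891.
Full years 1892–1934: 33 common + 10 leap = 33×365 + 10×366 = 15705 days.
Total: 283 + 15705 + 335 = 16323 days.
16323 mod 7 = 6, so 6 days after Monday is Sunday.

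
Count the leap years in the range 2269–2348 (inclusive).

19

Years divisible by 4: 2272, 2276, …, 2348 — 20 in all.
Of these, 2300 is divisible by 100 but not 400, so not leap.
Leap years: 20 − 1 = 19.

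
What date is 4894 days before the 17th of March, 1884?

the 23rd of October, 1870

Count 4894 days before March 17, 1884:
Day-of-year of October 23, 1870: 296.
Day-of-year of March 17, 1884: 77.
1870 has 365 days, so 365 − 296 = 69 days remain in 1870.
Full years 1871–1883: 10 common + 3 leap = 10×365 + 3×366 = 4748 days.
Total: 69 + 4748 + 77 = 4894 days.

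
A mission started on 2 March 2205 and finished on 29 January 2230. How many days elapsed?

Day-of-year of March 2, 2205: 61.
Day-of-year of January 29, 2230: 29.
2205 has 365 days, so 365 − 61 = 304 days remain in 2205.
Full years 2206–2229: 18 common + 6 leap = 18×365 + 6×366 = 8766 days.
Total: 304 + 8766 + 29 = 9099 days.

9099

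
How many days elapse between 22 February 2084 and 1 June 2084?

February 2084: 29 − 22 = 7 days remain (2084 is a leap year, so February has 29 days).
Then March (31), April (30), May (31): 31 + 30 + 31 = 92 days.
June 1, 2084: 1 day.
Total: 7 + 92 + 1 = 100 days.

100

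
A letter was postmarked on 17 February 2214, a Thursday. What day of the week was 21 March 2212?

Count forward from the earlier date (March 21, 2212) to the later (February 17, 2214):
March 21, 2212 → March 21, 2213: 365 days.
March 2213: 31 − 21 = 10 days remain.
Then 10 full months totalling 306 days.
February 1–17, 2214: 17 days (2214 is not a leap year).
Residual: 333 days.
Total: 698 days.
698 mod 7 = 5, so 5 days before Thursday is Saturday.

Saturday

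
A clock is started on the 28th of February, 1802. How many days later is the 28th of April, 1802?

February 1802: 28 − 28 = 0 days remain (1802 is not a leap year, so February has 28 days).
Then March (31): 31 days.
April 1–28, 1802: 28 days.
Total: 0 + 31 + 28 = 59 days.

59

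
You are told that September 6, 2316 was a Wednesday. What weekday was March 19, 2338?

Saturday

Day-of-year of September 6, 2316: 250.
Day-of-year of March 19, 2338: 78.
2316 has 366 days, so 366 − 250 = 116 days remain in 2316.
Full years 2317–2337: 16 common + 5 leap = 16×365 + 5×366 = 7670 days.
Total: 116 + 7670 + 78 = 7864 days.
7864 mod 7 = 3, so 3 days after Wednesday is Saturday.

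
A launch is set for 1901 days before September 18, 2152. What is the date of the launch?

July 6, 2147

Count 1901 days before September 18, 2152:
Day-of-year of July 6, 2147: 187.
Day-of-year of September 18, 2152: 262.
2147 has 365 days, so 365 − 187 = 178 days remain in 2147.
Full years: 2148: 366; 2149: 365; 2150: 365; 2151: 365. Sum = 1461.
Total: 178 + 1461 + 262 = 1901 days.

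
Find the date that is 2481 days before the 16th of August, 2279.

the 30th of October, 2272

Count 2481 days before August 16, 2279:
October 30, 2272 → October 30, 2273: 365 days.
October 30, 2273 → October 30, 2274: 365 days.
October 30, 2274 → October 30, 2275: 365 days.
October 30, 2275 → October 30, 2276: 366 days (2276 is a leap year).
October 30, 2276 → October 30, 2277: 365 days.
October 30, 2277 → October 30, 2278: 365 days.
October 2278: 31 − 30 = 1 day remains.
Then 9 full months totalling 273 days.
August 1–16, 2279: 16 days.
Residual: 290 days.
Total: 2481 days.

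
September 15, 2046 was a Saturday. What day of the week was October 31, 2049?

September 15, 2046 → September 15, 2047: 365 days.
September 15, 2047 → September 15, 2048: 366 days (2048 is a leap year).
September 15, 2048 → September 15, 2049: 365 days.
September 2049: 30 − 15 = 15 days remain.
October 1–31, 2049: 31 days.
Residual: 46 days.
Total: 1142 days.
1142 mod 7 = 1, so 1 day after Saturday is Sunday.

Sunday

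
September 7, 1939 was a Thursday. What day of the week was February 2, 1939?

Count forward from the earlier date (February 2, 1939) to the later (September 7, 1939):
February 1939: 28 − 2 = 26 days remain (1939 is not a leap year, so February has 28 days).
Then March (31), April (30), May (31), June (30), July (31), August (31): 31 + 30 + 31 + 30 + 31 + 31 = 184 days.
September 1–7, 1939: 7 days.
Total: 26 + 184 + 7 = 217 days.
217 is a multiple of 7, so February 2, 1939 falls on the same weekday: Thursday.

Thursday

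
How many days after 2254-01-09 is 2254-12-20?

345

January 2254: 31 − 9 = 22 days remain.
Then 10 full months totalling 303 days.
December 1–20, 2254: 20 days.
Total: 22 + 303 + 20 = 345 days.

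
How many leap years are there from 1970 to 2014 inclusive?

11

Years divisible by 4 in [1970, 2014]: 1972, 1976, 1980, 1984, 1988, 1992, 1996, 2000, 2004, 2008, 2012.
2000 is divisible by 400, so still leap.
No century exceptions apply. Count: 11.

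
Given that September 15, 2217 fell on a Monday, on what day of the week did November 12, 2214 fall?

Saturday

Count forward from the earlier date (November 12, 2214) to the later (September 15, 2217):
November 12, 2214 → November 12, 2215: 365 days.
November 12, 2215 → November 12, 2216: 366 days (2216 is a leap year).
November 2216: 30 − 12 = 18 days remain.
Then 9 full months totalling 274 days.
September 1–15, 2217: 15 days.
Residual: 307 days.
Total: 1038 days.
1038 mod 7 = 2, so 2 days before Monday is Saturday.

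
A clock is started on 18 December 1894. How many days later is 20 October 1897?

1037

December 18, 1894 → December 18, 1895: 365 days.
December 18, 1895 → December 18, 1896: 366 days (1896 is a leap year).
December 1896: 31 − 18 = 13 days remain.
Then 9 full months totalling 273 days.
October 1–20, 1897: 20 days.
Residual: 306 days.
Total: 1037 days.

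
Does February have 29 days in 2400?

2400 is a leap year (divisible by 400).

Yes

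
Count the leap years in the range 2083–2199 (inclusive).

Years divisible by 4: 2084, 2088, …, 2196 — 29 in all.
Of these, 2100 is divisible by 100 but not 400, so not leap.
Leap years: 29 − 1 = 28.

28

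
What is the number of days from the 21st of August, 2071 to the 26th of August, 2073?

August 21, 2071 → August 21, 2072: 366 days (2072 is a leap year).
August 21, 2072 → August 21, 2073: 365 days.
Within August 2073: 26 − 21 = 5 days.
Total: 736 days.

736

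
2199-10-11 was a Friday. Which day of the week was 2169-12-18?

Count forward from the earlier date (December 18, 2169) to the later (October 11, 2199):
Day-of-year of December 18, 2169: 352.
Day-of-year of October 11, 2199: 284.
2169 has 365 days, so 365 − 352 = 13 days remain in 2169.
Full years 2170–2198: 22 common + 7 leap = 22×365 + 7×366 = 10592 days.
Total: 13 + 10592 + 284 = 10889 days.
10889 mod 7 = 4, so 4 days before Friday is Monday.

Monday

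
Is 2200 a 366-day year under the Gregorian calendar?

2200 is not a leap year (divisible by 100 but not 400).

No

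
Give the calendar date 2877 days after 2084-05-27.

2092-04-12

Count 2877 days after May 27, 2084:
Day-of-year of May 27, 2084: 148.
Day-of-year of April 12, 2092: 103.
2084 has 366 days, so 366 − 148 = 218 days remain in 2084.
Full years 2085–2091: 6 common + 1 leap = 6×365 + 1×366 = 2556 days.
Total: 218 + 2556 + 103 = 2877 days.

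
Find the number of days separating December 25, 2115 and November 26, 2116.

337

Day-of-year of December 25, 2115: 359.
Day-of-year of November 26, 2116: 331.
2115 has 365 days, so 365 − 359 = 6 days remain in 2115.
Total: 6 + 331 = 337 days.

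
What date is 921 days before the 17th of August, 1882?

the 8th of February, 1880

Count 921 days before August 17, 1882:
February 1880: 29 − 8 = 21 days remain (1880 is a leap year, so February has 29 days).
Then 29 full months totalling 883 days.
August 1–17, 1882: 17 days.
Total: 21 + 883 + 17 = 921 days.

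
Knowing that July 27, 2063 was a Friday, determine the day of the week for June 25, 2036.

Wednesday

Count forward from the earlier date (June 25, 2036) to the later (July 27, 2063):
Day-of-year of June 25, 2036: 177.
Day-of-year of July 27, 2063: 208.
2036 has 366 days, so 366 − 177 = 189 days remain in 2036.
Full years 2037–2062: 20 common + 6 leap = 20×365 + 6×366 = 9496 days.
Total: 189 + 9496 + 208 = 9893 days.
9893 mod 7 = 2, so 2 days before Friday is Wednesday.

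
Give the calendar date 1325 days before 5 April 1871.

19 August 1867

Count 1325 days before April 5, 1871:
Day-of-year of August 19, 1867: 231.
Day-of-year of April 5, 1871: 95.
1867 has 365 days, so 365 − 231 = 134 days remain in 1867.
Full years: 1868: 366; 1869: 365; 1870: 365. Sum = 1096.
Total: 134 + 1096 + 95 = 1325 days.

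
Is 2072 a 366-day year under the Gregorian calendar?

Yes

2072 is a leap year.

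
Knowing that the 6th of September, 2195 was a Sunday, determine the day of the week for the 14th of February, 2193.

Count forward from the earlier date (February 14, 2193) to the later (September 6, 2195):
February 14, 2193 → February 14, 2194: 365 days.
February 14, 2194 → February 14, 2195: 365 days.
February 2195: 28 − 14 = 14 days remain (2195 is not a leap year, so February has 28 days).
Then March (31), April (30), May (31), June (30), July (31), August (31): 31 + 30 + 31 + 30 + 31 + 31 = 184 days.
September 1–6, 2195: 6 days.
Residual: 204 days.
Total: 934 days.
934 mod 7 = 3, so 3 days before Sunday is Thursday.

Thursday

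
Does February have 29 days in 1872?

Yes

1872 is a leap year.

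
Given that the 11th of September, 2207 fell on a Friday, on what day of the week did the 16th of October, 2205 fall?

Wednesday

Count forward from the earlier date (October 16, 2205) to the later (September 11, 2207):
Day-of-year of October 16, 2205: 289.
Day-of-year of September 11, 2207: 254.
2205 has 365 days, so 365 − 289 = 76 days remain in 2205.
Full years: 2206: 365. Sum = 365.
Total: 76 + 365 + 254 = 695 days.
695 mod 7 = 2, so 2 days before Friday is Wednesday.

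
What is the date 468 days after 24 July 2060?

4 November 2061

Count 468 days after July 24, 2060:
July 2060: 31 − 24 = 7 days remain.
Then 15 full months totalling 457 days.
November 1–4, 2061: 4 days.
Total: 7 + 457 + 4 = 468 days.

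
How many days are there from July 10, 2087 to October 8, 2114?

From July 10, 2087 to July 10, 2114: 27 years, of which 6 contain a Feb 29 — 21×365 + 6×366 = 9861 days.
(2100 is not a leap year (divisible by 100 but not 400).)
July 2114: 31 − 10 = 21 days remain.
Then August (31), September (30): 31 + 30 = 61 days.
October 1–8, 2114: 8 days.
Residual: 90 days.
Total: 9951 days.

9951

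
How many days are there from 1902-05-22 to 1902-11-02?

May 1902: 31 − 22 = 9 days remain.
Then June (30), July (31), August (31), September (30), October (31): 30 + 31 + 31 + 30 + 31 = 153 days.
November 1–2, 1902: 2 days.
Total: 9 + 153 + 2 = 164 days.

164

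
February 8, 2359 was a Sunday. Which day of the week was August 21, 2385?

From February 8, 2359 to February 8, 2385: 26 years, of which 7 contain a Feb 29 — 19×365 + 7×366 = 9497 days.
February 2385: 28 − 8 = 20 days remain (2385 is not a leap year, so February has 28 days).
Then March (31), April (30), May (31), June (30), July (31): 31 + 30 + 31 + 30 + 31 = 153 days.
August 1–21, 2385: 21 days.
Residual: 194 days.
Total: 9691 days.
9691 mod 7 = 3, so 3 days after Sunday is Wednesday.

Wednesday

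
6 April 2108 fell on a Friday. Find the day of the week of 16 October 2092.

Thursday

Count forward from the earlier date (October 16, 2092) to the later (April 6, 2108):
Day-of-year of October 16, 2092: 290.
Day-of-year of April 6, 2108: 97.
2092 has 366 days, so 366 − 290 = 76 days remain in 2092.
Full years 2093–2107: 13 common + 2 leap = 13×365 + 2×366 = 5477 days.
Total: 76 + 5477 + 97 = 5650 days.
5650 mod 7 = 1, so 1 day before Friday is Thursday.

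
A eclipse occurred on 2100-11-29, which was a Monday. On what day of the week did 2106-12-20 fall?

Monday

November 29, 2100 → November 29, 2101: 365 days.
November 29, 2101 → November 29, 2102: 365 days.
November 29, 2102 → November 29, 2103: 365 days.
November 29, 2103 → November 29, 2104: 366 days (2104 is a leap year).
November 29, 2104 → November 29, 2105: 365 days.
November 29, 2105 → November 29, 2106: 365 days.
November 2106: 30 − 29 = 1 day remains.
December 1–20, 2106: 20 days.
Residual: 21 days.
Total: 2212 days.
2212 is a multiple of 7, so 2106-12-20 falls on the same weekday: Monday.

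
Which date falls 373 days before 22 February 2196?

14 February 2195

Count 373 days before February 22, 2196:
Day-of-year of February 14, 2195: 45.
Day-of-year of February 22, 2196: 53.
2195 has 365 days, so 365 − 45 = 320 days remain in 2195.
Total: 320 + 53 = 373 days.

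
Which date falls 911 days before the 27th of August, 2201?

the 27th of February, 2199

Count 911 days before August 27, 2201:
February 2199: 28 − 27 = 1 day remains (2199 is not a leap year, so February has 28 days).
Then 29 full months totalling 883 days.
August 1–27, 2201: 27 days.
Total: 1 + 883 + 27 = 911 days.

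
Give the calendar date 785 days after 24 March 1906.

17 May 1908

Count 785 days after March 24, 1906:
March 24, 1906 → March 24, 1907: 365 days.
March 24, 1907 → March 24, 1908: 366 days (1908 is a leap year).
March 1908: 31 − 24 = 7 days remain.
Then April (30): 30 days.
May 1–17, 1908: 17 days.
Residual: 54 days.
Total: 785 days.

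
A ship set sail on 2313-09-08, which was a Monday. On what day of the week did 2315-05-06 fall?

Thursday

September 8, 2313 → September 8, 2314: 365 days.
September 2314: 30 − 8 = 22 days remain.
Then October (31), November (30), December (31), January (31), February 2315 (28), March (31), April (30): 31 + 30 + 31 + 31 + 28 + 31 + 30 = 212 days.
May 1–6, 2315: 6 days.
Residual: 240 days.
Total: 605 days.
605 mod 7 = 3, so 3 days after Monday is Thursday.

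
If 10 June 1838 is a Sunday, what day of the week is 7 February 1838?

Wednesday

Count forward from the earlier date (February 7, 1838) to the later (June 10, 1838):
February 1838: 28 − 7 = 21 days remain (1838 is not a leap year, so February has 28 days).
Then March (31), April (30), May (31): 31 + 30 + 31 = 92 days.
June 1–10, 1838: 10 days.
Total: 21 + 92 + 10 = 123 days.
123 mod 7 = 4, so 4 days before Sunday is Wednesday.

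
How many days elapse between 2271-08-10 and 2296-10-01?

9184

From August 10, 2271 to August 10, 2296: 25 years, of which 7 contain a Feb 29 — 18×365 + 7×366 = 9132 days.
August 2296: 31 − 10 = 21 days remain.
Then September (30): 30 days.
October 1, 2296: 1 day.
Residual: 52 days.
Total: 9184 days.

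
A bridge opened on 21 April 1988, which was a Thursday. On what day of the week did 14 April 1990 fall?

Saturday

April 21, 1988 → April 21, 1989: 365 days.
April 1989: 30 − 21 = 9 days remain.
Then 11 full months totalling 335 days.
April 1–14, 1990: 14 days.
Residual: 358 days.
Total: 723 days.
723 mod 7 = 2, so 2 days after Thursday is Saturday.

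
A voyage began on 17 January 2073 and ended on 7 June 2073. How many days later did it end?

January 2073: 31 − 17 = 14 days remain.
Then February 2073 (28), March (31), April (30), May (31): 28 + 31 + 30 + 31 = 120 days.
June 1–7, 2073: 7 days.
Total: 14 + 120 + 7 = 141 days.

141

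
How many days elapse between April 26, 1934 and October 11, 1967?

12221

From April 26, 1934 to April 26, 1967: 33 years, of which 8 contain a Feb 29 — 25×365 + 8×366 = 12053 days.
April 1967: 30 − 26 = 4 days remain.
Then May (31), June (30), July (31), August (31), September (30): 31 + 30 + 31 + 31 + 30 = 153 days.
October 1–11, 1967: 11 days.
Residual: 168 days.
Total: 12221 days.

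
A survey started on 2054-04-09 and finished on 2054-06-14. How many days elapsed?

66

April 2054: 30 − 9 = 21 days remain.
Then May (31): 31 days.
June 1–14, 2054: 14 days.
Total: 21 + 31 + 14 = 66 days.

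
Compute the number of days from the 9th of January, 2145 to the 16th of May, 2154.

Day-of-year of January 9, 2145: 9.
Day-of-year of May 16, 2154: 136.
2145 has 365 days, so 365 − 9 = 356 days remain in 2145.
Full years 2146–2153: 6 common + 2 leap = 6×365 + 2×366 = 2922 days.
Total: 356 + 2922 + 136 = 3414 days.

3414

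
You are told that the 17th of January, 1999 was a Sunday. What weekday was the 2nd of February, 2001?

Friday

January 1999: 31 − 17 = 14 days remain.
Then 24 full months totalling 731 days.
February 1–2, 2001: 2 days (2001 is not a leap year).
Total: 14 + 731 + 2 = 747 days.
747 mod 7 = 5, so 5 days after Sunday is Friday.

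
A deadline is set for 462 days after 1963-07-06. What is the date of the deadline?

1964-10-10

Count 462 days after July 6, 1963:
Day-of-year of July 6, 1963: 187.
Day-of-year of October 10, 1964: 284.
1963 has 365 days, so 365 − 187 = 178 days remain in 1963.
Total: 178 + 284 = 462 days.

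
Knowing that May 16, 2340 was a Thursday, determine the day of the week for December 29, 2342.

May 16, 2340 → May 16, 2341: 365 days.
May 16, 2341 → May 16, 2342: 365 days.
May 2342: 31 − 16 = 15 days remain.
Then June (30), July (31), August (31), September (30), October (31), November (30): 30 + 31 + 31 + 30 + 31 + 30 = 183 days.
December 1–29, 2342: 29 days.
Residual: 227 days.
Total: 957 days.
957 mod 7 = 5, so 5 days after Thursday is Tuesday.

Tuesday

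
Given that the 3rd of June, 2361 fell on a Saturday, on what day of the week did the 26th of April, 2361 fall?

Wednesday

Count forward from the earlier date (April 26, 2361) to the later (June 3, 2361):
April 2361: 30 − 26 = 4 days remain.
Then May (31): 31 days.
June 1–3, 2361: 3 days.
Total: 4 + 31 + 3 = 38 days.
38 mod 7 = 3, so 3 days before Saturday is Wednesday.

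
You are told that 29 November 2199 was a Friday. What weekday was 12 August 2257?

From November 29, 2199 to November 29, 2256: 57 years, of which 14 contain a Feb 29 — 43×365 + 14×366 = 20819 days.
(2200 is not a leap year (divisible by 100 but not 400).)
November 2256: 30 − 29 = 1 day remains.
Then December (31), January (31), February 2257 (28), March (31), April (30), May (31), June (30), July (31): 31 + 31 + 28 + 31 + 30 + 31 + 30 + 31 = 243 days.
August 1–12, 2257: 12 days.
Residual: 256 days.
Total: 21075 days.
21075 mod 7 = 5, so 5 days after Friday is Wednesday.

Wednesday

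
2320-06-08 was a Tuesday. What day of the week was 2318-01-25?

Friday

Count forward from the earlier date (January 25, 2318) to the later (June 8, 2320):
January 25, 2318 → January 25, 2319: 365 days.
January 25, 2319 → January 25, 2320: 365 days.
January 2320: 31 − 25 = 6 days remain.
Then February 2320 (29), March (31), April (30), May (31): 29 + 31 + 30 + 31 = 121 days.
June 1–8, 2320: 8 days.
Residual: 135 days.
Total: 865 days.
865 mod 7 = 4, so 4 days before Tuesday is Friday.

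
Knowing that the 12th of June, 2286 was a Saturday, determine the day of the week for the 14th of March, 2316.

From June 12, 2286 to June 12, 2315: 29 years, of which 6 contain a Feb 29 — 23×365 + 6×366 = 10591 days.
(2300 is not a leap year (divisible by 100 but not 400).)
June 2315: 30 − 12 = 18 days remain.
Then July (31), August (31), September (30), October (31), November (30), December (31), January (31), February 2316 (29): 31 + 31 + 30 + 31 + 30 + 31 + 31 + 29 = 244 days.
March 1–14, 2316: 14 days.
Residual: 276 days.
Total: 10867 days.
10867 mod 7 = 3, so 3 days after Saturday is Tuesday.

Tuesday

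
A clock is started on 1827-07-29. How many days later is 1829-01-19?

540

July 1827: 31 − 29 = 2 days remain.
Then 17 full months totalling 519 days.
January 1–19, 1829: 19 days.
Total: 2 + 519 + 19 = 540 days.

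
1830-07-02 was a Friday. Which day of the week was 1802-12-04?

Count forward from the earlier date (December 4, 1802) to the later (July 2, 1830):
Day-of-year of December 4, 1802: 338.
Day-of-year of July 2, 1830: 183.
1802 has 365 days, so 365 − 338 = 27 days remain in 1802.
Full years 1803–1829: 20 common + 7 leap = 20×365 + 7×366 = 9862 days.
Total: 27 + 9862 + 183 = 10072 days.
10072 mod 7 = 6, so 6 days before Friday is Saturday.

Saturday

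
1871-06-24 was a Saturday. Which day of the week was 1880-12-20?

Day-of-year of June 24, 1871: 175.
Day-of-year of December 20, 1880: 355.
1871 has 365 days, so 365 − 175 = 190 days remain in 1871.
Full years 1872–1879: 6 common + 2 leap = 6×365 + 2×366 = 2922 days.
Total: 190 + 2922 + 355 = 3467 days.
3467 mod 7 = 2, so 2 days after Saturday is Monday.

Monday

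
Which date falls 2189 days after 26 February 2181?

24 February 2187

Count 2189 days after February 26, 2181:
February 26, 2181 → February 26, 2182: 365 days.
February 26, 2182 → February 26, 2183: 365 days.
February 26, 2183 → February 26, 2184: 365 days.
February 26, 2184 → February 26, 2185: 366 days (2184 is a leap year).
February 26, 2185 → February 26, 2186: 365 days.
February 2186: 28 − 26 = 2 days remain (2186 is not a leap year, so February has 28 days).
Then 11 full months totalling 337 days.
February 1–24, 2187: 24 days (2187 is not a leap year).
Residual: 363 days.
Total: 2189 days.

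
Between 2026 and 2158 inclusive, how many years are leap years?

32

Years divisible by 4: 2028, 2032, …, 2156 — 33 in all.
Of these, 2100 is divisible by 100 but not 400, so not leap.
Leap years: 33 − 1 = 32.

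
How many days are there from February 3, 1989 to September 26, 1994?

Day-of-year of February 3, 1989: 34.
Day-of-year of September 26, 1994: 269.
1989 has 365 days, so 365 − 34 = 331 days remain in 1989.
Full years: 1990: 365; 1991: 365; 1992: 366; 1993: 365. Sum = 1461.
Total: 331 + 1461 + 269 = 2061 days.

2061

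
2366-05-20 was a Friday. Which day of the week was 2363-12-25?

Count forward from the earlier date (December 25, 2363) to the later (May 20, 2366):
December 25, 2363 → December 25, 2364: 366 days (2364 is a leap year).
December 25, 2364 → December 25, 2365: 365 days.
December 2365: 31 − 25 = 6 days remain.
Then January (31), February 2366 (28), March (31), April (30): 31 + 28 + 31 + 30 = 120 days.
May 1–20, 2366: 20 days.
Residual: 146 days.
Total: 877 days.
877 mod 7 = 2, so 2 days before Friday is Wednesday.

Wednesday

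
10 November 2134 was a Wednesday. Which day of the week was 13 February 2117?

Saturday

Count forward from the earlier date (February 13, 2117) to the later (November 10, 2134):
From February 13, 2117 to February 13, 2134: 17 years, of which 4 contain a Feb 29 — 13×365 + 4×366 = 6209 days.
February 2134: 28 − 13 = 15 days remain (2134 is not a leap year, so February has 28 days).
Then March (31), April (30), May (31), June (30), July (31), August (31), September (30), October (31): 31 + 30 + 31 + 30 + 31 + 31 + 30 + 31 = 245 days.
November 1–10, 2134: 10 days.
Residual: 270 days.
Total: 6479 days.
6479 mod 7 = 4, so 4 days before Wednesday is Saturday.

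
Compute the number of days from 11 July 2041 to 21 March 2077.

Day-of-year of July 11, 2041: 192.
Day-of-year of March 21, 2077: 80.
2041 has 365 days, so 365 − 192 = 173 days remain in 2041.
Full years 2042–2076: 26 common + 9 leap = 26×365 + 9×366 = 12784 days.
Total: 173 + 12784 + 80 = 13037 days.

13037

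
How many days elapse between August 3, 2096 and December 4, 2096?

August 2096: 31 − 3 = 28 days remain.
Then September (30), October (31), November (30): 30 + 31 + 30 = 91 days.
December 1–4, 2096: 4 days.
Total: 28 + 91 + 4 = 123 days.

123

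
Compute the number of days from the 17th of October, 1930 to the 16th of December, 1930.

October 1930: 31 − 17 = 14 days remain.
Then November (30): 30 days.
December 1–16, 1930: 16 days.
Total: 14 + 30 + 16 = 60 days.

60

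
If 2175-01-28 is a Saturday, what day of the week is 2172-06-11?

Count forward from the earlier date (June 11, 2172) to the later (January 28, 2175):
June 11, 2172 → June 11, 2173: 365 days.
June 11, 2173 → June 11, 2174: 365 days.
June 2174: 30 − 11 = 19 days remain.
Then July (31), August (31), September (30), October (31), November (30), December (31): 31 + 31 + 30 + 31 + 30 + 31 = 184 days.
January 1–28, 2175: 28 days.
Residual: 231 days.
Total: 961 days.
961 mod 7 = 2, so 2 days before Saturday is Thursday.

Thursday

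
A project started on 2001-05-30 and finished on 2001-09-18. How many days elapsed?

111

May 2001: 31 − 30 = 1 day remains.
Then June (30), July (31), August (31): 30 + 31 + 31 = 92 days.
September 1–18, 2001: 18 days.
Total: 1 + 92 + 18 = 111 days.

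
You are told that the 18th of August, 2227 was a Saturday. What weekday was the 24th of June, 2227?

Count forward from the earlier date (June 24, 2227) to the later (August 18, 2227):
June 2227: 30 − 24 = 6 days remain.
Then July (31): 31 days.
August 1–18, 2227: 18 days.
Total: 6 + 31 + 18 = 55 days.
55 mod 7 = 6, so 6 days before Saturday is Sunday.

Sunday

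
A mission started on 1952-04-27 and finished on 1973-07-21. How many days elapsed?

Day-of-year of April 27, 1952: 118.
Day-of-year of July 21, 1973: 202.
1952 has 366 days, so 366 − 118 = 248 days remain in 1952.
Full years 1953–1972: 15 common + 5 leap = 15×365 + 5×366 = 7305 days.
Total: 248 + 7305 + 202 = 7755 days.

7755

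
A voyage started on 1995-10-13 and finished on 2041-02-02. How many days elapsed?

From October 13, 1995 to October 13, 2040: 45 years, of which 12 contain a Feb 29 — 33×365 + 12×366 = 16437 days.
(2000 is a leap year (divisible by 400).)
October 2040: 31 − 13 = 18 days remain.
Then November (30), December (31), January (31): 30 + 31 + 31 = 92 days.
February 1–2, 2041: 2 days (2041 is not a leap year).
Residual: 112 days.
Total: 16549 days.

16549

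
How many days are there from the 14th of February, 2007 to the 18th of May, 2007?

93

February 2007: 28 − 14 = 14 days remain (2007 is not a leap year, so February has 28 days).
Then March (31), April (30): 31 + 30 = 61 days.
May 1–18, 2007: 18 days.
Total: 14 + 61 + 18 = 93 days.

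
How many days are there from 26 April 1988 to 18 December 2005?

6445

From April 26, 1988 to April 26, 2005: 17 years, of which 4 contain a Feb 29 — 13×365 + 4×366 = 6209 days.
(2000 is a leap year (divisible by 400).)
April 2005: 30 − 26 = 4 days remain.
Then May (31), June (30), July (31), August (31), September (30), October (31), November (30): 31 + 30 + 31 + 31 + 30 + 31 + 30 = 214 days.
December 1–18, 2005: 18 days.
Residual: 236 days.
Total: 6445 days.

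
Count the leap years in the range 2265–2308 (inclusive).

10

Years divisible by 4 in [2265, 2308]: 2268, 2272, 2276, 2280, 2284, 2288, 2292, 2296, 2300, 2304, 2308.
Of these, 2300 is divisible by 100 but not 400, so not leap.
Leap years: 11 − 1 = 10.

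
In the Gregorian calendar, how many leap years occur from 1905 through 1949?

Years divisible by 4 in [1905, 1949]: 1908, 1912, 1916, 1920, 1924, 1928, 1932, 1936, 1940, 1944, 1948.
No century exceptions apply. Count: 11.

11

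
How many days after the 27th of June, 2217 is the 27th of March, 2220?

1004

Day-of-year of June 27, 2217: 178.
Day-of-year of March 27, 2220: 87.
2217 has 365 days, so 365 − 178 = 187 days remain in 2217.
Full years: 2218: 365; 2219: 365. Sum = 730.
Total: 187 + 730 + 87 = 1004 days.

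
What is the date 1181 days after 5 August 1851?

29 October 1854

Count 1181 days after August 5, 1851:
Day-of-year of August 5, 1851: 217.
Day-of-year of October 29, 1854: 302.
1851 has 365 days, so 365 − 217 = 148 days remain in 1851.
Full years: 1852: 366; 1853: 365. Sum = 731.
Total: 148 + 731 + 302 = 1181 days.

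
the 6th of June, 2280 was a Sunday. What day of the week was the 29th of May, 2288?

Day-of-year of June 6, 2280: 158.
Day-of-year of May 29, 2288: 150.
2280 has 366 days, so 366 − 158 = 208 days remain in 2280.
Full years 2281–2287: 6 common + 1 leap = 6×365 + 1×366 = 2556 days.
Total: 208 + 2556 + 150 = 2914 days.
2914 mod 7 = 2, so 2 days after Sunday is Tuesday.

Tuesday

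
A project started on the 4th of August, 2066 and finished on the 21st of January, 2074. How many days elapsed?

2727

From August 4, 2066 to August 4, 2073: 7 years, of which 2 contain a Feb 29 — 5×365 + 2×366 = 2557 days.
August 2073: 31 − 4 = 27 days remain.
Then September (30), October (31), November (30), December (31): 30 + 31 + 30 + 31 = 122 days.
January 1–21, 2074: 21 days.
Residual: 170 days.
Total: 2727 days.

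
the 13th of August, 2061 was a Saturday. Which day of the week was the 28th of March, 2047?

Count forward from the earlier date (March 28, 2047) to the later (August 13, 2061):
Day-of-year of March 28, 2047: 87.
Day-of-year of August 13, 2061: 225.
2047 has 365 days, so 365 − 87 = 278 days remain in 2047.
Full years 2048–2060: 9 common + 4 leap = 9×365 + 4×366 = 4749 days.
Total: 278 + 4749 + 225 = 5252 days.
5252 mod 7 = 2, so 2 days before Saturday is Thursday.

Thursday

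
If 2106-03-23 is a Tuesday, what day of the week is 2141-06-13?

From March 23, 2106 to March 23, 2141: 35 years, of which 9 contain a Feb 29 — 26×365 + 9×366 = 12784 days.
March 2141: 31 − 23 = 8 days remain.
Then April (30), May (31): 30 + 31 = 61 days.
June 1–13, 2141: 13 days.
Residual: 82 days.
Total: 12866 days.
12866 is a multiple of 7, so 2141-06-13 falls on the same weekday: Tuesday.

Tuesday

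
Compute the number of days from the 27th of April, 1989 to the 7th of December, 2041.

From April 27, 1989 to April 27, 2041: 52 years, of which 13 contain a Feb 29 — 39×365 + 13×366 = 18993 days.
(2000 is a leap year (divisible by 400).)
April 2041: 30 − 27 = 3 days remain.
Then May (31), June (30), July (31), August (31), September (30), October (31), November (30): 31 + 30 + 31 + 31 + 30 + 31 + 30 = 214 days.
December 1–7, 2041: 7 days.
Residual: 224 days.
Total: 19217 days.

19217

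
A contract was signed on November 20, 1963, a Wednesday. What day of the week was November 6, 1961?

Monday

Count forward from the earlier date (November 6, 1961) to the later (November 20, 1963):
November 6, 1961 → November 6, 1962: 365 days.
November 6, 1962 → November 6, 1963: 365 days.
Within November 1963: 20 − 6 = 14 days.
Total: 744 days.
744 mod 7 = 2, so 2 days before Wednesday is Monday.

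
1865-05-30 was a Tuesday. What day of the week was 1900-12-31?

Monday

Day-of-year of May 30, 1865: 150.
Day-of-year of December 31, 1900: 365.
1865 has 365 days, so 365 − 150 = 215 days remain in 1865.
Full years 1866–1899: 26 common + 8 leap = 26×365 + 8×366 = 12418 days.
Total: 215 + 12418 + 365 = 12998 days.
12998 mod 7 = 6, so 6 days after Tuesday is Monday.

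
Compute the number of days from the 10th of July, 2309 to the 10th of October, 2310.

July 10, 2309 → July 10, 2310: 365 days.
July 2310: 31 − 10 = 21 days remain.
Then August (31), September (30): 31 + 30 = 61 days.
October 1–10, 2310: 10 days.
Residual: 92 days.
Total: 457 days.

457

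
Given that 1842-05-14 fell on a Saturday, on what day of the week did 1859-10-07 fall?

Day-of-year of May 14, 1842: 134.
Day-of-year of October 7, 1859: 280.
1842 has 365 days, so 365 − 134 = 231 days remain in 1842.
Full years 1843–1858: 12 common + 4 leap = 12×365 + 4×366 = 5844 days.
Total: 231 + 5844 + 280 = 6355 days.
6355 mod 7 = 6, so 6 days after Saturday is Friday.

Friday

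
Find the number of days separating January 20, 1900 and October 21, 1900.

January 1900: 31 − 20 = 11 days remain.
Then February 1900 (28), March (31), April (30), May (31), June (30), July (31), August (31), September (30): 28 + 31 + 30 + 31 + 30 + 31 + 31 + 30 = 242 days.
October 1–21, 1900: 21 days.
Total: 11 + 242 + 21 = 274 days.

274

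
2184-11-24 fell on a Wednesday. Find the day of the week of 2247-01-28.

Day-of-year of November 24, 2184: 329.
Day-of-year of January 28, 2247: 28.
2184 has 366 days, so 366 − 329 = 37 days remain in 2184.
Full years 2185–2246: 48 common + 14 leap = 48×365 + 14×366 = 22644 days.
Total: 37 + 22644 + 28 = 22709 days.
22709 mod 7 = 1, so 1 day after Wednesday is Thursday.

Thursday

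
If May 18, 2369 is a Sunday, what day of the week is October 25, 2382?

Day-of-year of May 18, 2369: 138.
Day-of-year of October 25, 2382: 298.
2369 has 365 days, so 365 − 138 = 227 days remain in 2369.
Full years 2370–2381: 9 common + 3 leap = 9×365 + 3×366 = 4383 days.
Total: 227 + 4383 + 298 = 4908 days.
4908 mod 7 = 1, so 1 day after Sunday is Monday.

Monday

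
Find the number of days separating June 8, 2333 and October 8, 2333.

June 2333: 30 − 8 = 22 days remain.
Then July (31), August (31), September (30): 31 + 31 + 30 = 92 days.
October 1–8, 2333: 8 days.
Total: 22 + 92 + 8 = 122 days.

122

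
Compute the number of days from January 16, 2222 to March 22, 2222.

65

January 2222: 31 − 16 = 15 days remain.
Then February 2222 (28): 28 days.
March 1–22, 2222: 22 days.
Total: 15 + 28 + 22 = 65 days.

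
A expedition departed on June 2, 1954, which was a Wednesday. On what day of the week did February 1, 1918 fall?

Count forward from the earlier date (February 1, 1918) to the later (June 2, 1954):
From February 1, 1918 to February 1, 1954: 36 years, of which 9 contain a Feb 29 — 27×365 + 9×366 = 13149 days.
February 1954: 28 − 1 = 27 days remain (1954 is not a leap year, so February has 28 days).
Then March (31), April (30), May (31): 31 + 30 + 31 = 92 days.
June 1–2, 1954: 2 days.
Residual: 121 days.
Total: 13270 days.
13270 mod 7 = 5, so 5 days before Wednesday is Friday.

Friday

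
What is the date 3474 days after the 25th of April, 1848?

the 29th of October, 1857

Count 3474 days after April 25, 1848:
From April 25, 1848 to April 25, 1857: 9 years, of which 2 contain a Feb 29 — 7×365 + 2×366 = 3287 days.
April 1857: 30 − 25 = 5 days remain.
Then May (31), June (30), July (31), August (31), September (30): 31 + 30 + 31 + 31 + 30 = 153 days.
October 1–29, 1857: 29 days.
Residual: 187 days.
Total: 3474 days.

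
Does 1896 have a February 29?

1896 is a leap year.

Yes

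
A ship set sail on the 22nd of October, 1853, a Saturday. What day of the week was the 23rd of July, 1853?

Saturday

Count forward from the earlier date (July 23, 1853) to the later (October 22, 1853):
July 1853: 31 − 23 = 8 days remain.
Then August (31), September (30): 31 + 30 = 61 days.
October 1–22, 1853: 22 days.
Total: 8 + 61 + 22 = 91 days.
91 is a multiple of 7, so the 23rd of July, 1853 falls on the same weekday: Saturday.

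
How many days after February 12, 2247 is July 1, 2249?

870

February 12, 2247 → February 12, 2248: 365 days.
February 12, 2248 → February 12, 2249: 366 days (2248 is a leap year).
February 2249: 28 − 12 = 16 days remain (2249 is not a leap year, so February has 28 days).
Then March (31), April (30), May (31), June (30): 31 + 30 + 31 + 30 = 122 days.
July 1, 2249: 1 day.
Residual: 139 days.
Total: 870 days.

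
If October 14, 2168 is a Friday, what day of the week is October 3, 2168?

Count forward from the earlier date (October 3, 2168) to the later (October 14, 2168):
Within October 2168: 14 − 3 = 11 days.
11 mod 7 = 4, so 4 days before Friday is Monday.

Monday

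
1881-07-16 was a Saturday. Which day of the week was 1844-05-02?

Count forward from the earlier date (May 2, 1844) to the later (July 16, 1881):
Day-of-year of May 2, 1844: 123.
Day-of-year of July 16, 1881: 197.
1844 has 366 days, so 366 − 123 = 243 days remain in 1844.
Full years 1845–1880: 27 common + 9 leap = 27×365 + 9×366 = 13149 days.
Total: 243 + 13149 + 197 = 13589 days.
13589 mod 7 = 2, so 2 days before Saturday is Thursday.

Thursday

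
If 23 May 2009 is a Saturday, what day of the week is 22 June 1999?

Count forward from the earlier date (June 22, 1999) to the later (May 23, 2009):
From June 22, 1999 to June 22, 2008: 9 years, of which 3 contain a Feb 29 — 6×365 + 3×366 = 3288 days.
(2000 is a leap year (divisible by 400).)
June 2008: 30 − 22 = 8 days remain.
Then 10 full months totalling 304 days.
May 1–23, 2009: 23 days.
Residual: 335 days.
Total: 3623 days.
3623 mod 7 = 4, so 4 days before Saturday is Tuesday.

Tuesday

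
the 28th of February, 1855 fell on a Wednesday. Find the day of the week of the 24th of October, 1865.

Tuesday

From February 28, 1855 to February 28, 1865: 10 years, of which 3 contain a Feb 29 — 7×365 + 3×366 = 3653 days.
February 1865: 28 − 28 = 0 days remain (1865 is not a leap year, so February has 28 days).
Then March (31), April (30), May (31), June (30), July (31), August (31), September (30): 31 + 30 + 31 + 30 + 31 + 31 + 30 = 214 days.
October 1–24, 1865: 24 days.
Residual: 238 days.
Total: 3891 days.
3891 mod 7 = 6, so 6 days after Wednesday is Tuesday.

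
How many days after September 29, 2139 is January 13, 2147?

Day-of-year of September 29, 2139: 272.
Day-of-year of January 13, 2147: 13.
2139 has 365 days, so 365 − 272 = 93 days remain in 2139.
Full years 2140–2146: 5 common + 2 leap = 5×365 + 2×366 = 2557 days.
Total: 93 + 2557 + 13 = 2663 days.

2663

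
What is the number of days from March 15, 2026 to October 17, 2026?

216

March 2026: 31 − 15 = 16 days remain.
Then April (30), May (31), June (30), July (31), August (31), September (30): 30 + 31 + 30 + 31 + 31 + 30 = 183 days.
October 1–17, 2026: 17 days.
Total: 16 + 183 + 17 = 216 days.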